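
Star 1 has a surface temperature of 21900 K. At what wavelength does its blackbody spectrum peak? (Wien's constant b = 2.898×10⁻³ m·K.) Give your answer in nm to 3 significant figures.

λ_max = b/T = 2.898×10⁻³ / 21900 = 1.32×10^-7 m = 132.3 nm.

132 nm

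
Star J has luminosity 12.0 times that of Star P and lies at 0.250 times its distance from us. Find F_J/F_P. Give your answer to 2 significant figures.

1.9×10^2

F = L/(4πd²), so F_J/F_P = (L_J/L_P) / (d_J/d_P)²
= 12.0 / (0.250)² = 12.0 / 0.06250 = 192.0.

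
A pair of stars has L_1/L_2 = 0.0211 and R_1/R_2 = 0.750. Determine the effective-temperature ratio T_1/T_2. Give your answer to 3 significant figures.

L ∝ R²T⁴ gives T ∝ (L/R²)^(1/4), so
T_1/T_2 = (0.0211 / 0.750²)^(1/4) = (0.03751)^(1/4) = 0.4401.

0.440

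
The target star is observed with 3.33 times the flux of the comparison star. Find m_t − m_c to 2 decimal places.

-1.31

m_t − m_c = −2.5 log₁₀(F_t/F_c) = −2.5 log₁₀(3.33) = −2.5 × (0.522) = -1.306.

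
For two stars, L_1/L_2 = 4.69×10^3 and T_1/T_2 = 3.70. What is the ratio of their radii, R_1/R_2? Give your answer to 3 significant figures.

5.00

L ∝ R²T⁴ gives R ∝ √L / T², so
R_1/R_2 = √(4.69×10^3) / (3.70)² = 68.48 / 13.69 = 5.002.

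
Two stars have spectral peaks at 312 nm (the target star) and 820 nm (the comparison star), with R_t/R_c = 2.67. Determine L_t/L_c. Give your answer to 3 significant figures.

340

Wien's law gives T ∝ 1/λ_max, so T_t/T_c = λ_c/λ_t = 820/312 = 2.628.
Then L ∝ R²T⁴ gives L_t/L_c = (2.67)² × (2.628)⁴ = 7.129 × 47.71 = 340.1.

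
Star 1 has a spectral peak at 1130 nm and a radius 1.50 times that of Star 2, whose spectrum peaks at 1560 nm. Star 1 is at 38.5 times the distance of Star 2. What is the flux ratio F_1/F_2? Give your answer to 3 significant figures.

Wien's law: T_1/T_2 = λ_2/λ_1 = 1560/1130 = 1.381.
L_1/L_2 = (R_1/R_2)²(T_1/T_2)⁴ = (1.50)²(1.381)⁴ = 8.173.
F_1/F_2 = (L_1/L_2)/(d_1/d_2)² = 8.173/(38.5)² = 0.005514.

0.00551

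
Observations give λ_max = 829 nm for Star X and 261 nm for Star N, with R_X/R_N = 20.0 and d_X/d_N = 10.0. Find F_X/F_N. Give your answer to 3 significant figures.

0.0393

Wien's law: T_X/T_N = λ_N/λ_X = 261/829 = 0.3148.
L_X/L_N = (R_X/R_N)²(T_X/T_N)⁴ = (20.0)²(0.3148)⁴ = 3.930.
F_X/F_N = (L_X/L_N)/(d_X/d_N)² = 3.930/(10.0)² = 0.03930.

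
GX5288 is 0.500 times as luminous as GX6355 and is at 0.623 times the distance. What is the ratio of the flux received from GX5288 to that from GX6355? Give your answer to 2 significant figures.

1.3

F = L/(4πd²), so F_GX5288/F_GX6355 = (L_GX5288/L_GX6355) / (d_GX5288/d_GX6355)²
= 0.500 / (0.623)² = 0.500 / 0.3881 = 1.288.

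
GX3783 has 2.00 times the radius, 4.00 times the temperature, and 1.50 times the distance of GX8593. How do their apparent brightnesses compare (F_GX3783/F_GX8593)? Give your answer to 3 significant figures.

L_GX3783/L_GX8593 = (R_GX3783/R_GX8593)²(T_GX3783/T_GX8593)⁴ = (2.00)² × (4.00)⁴ = 1024.
F_GX3783/F_GX8593 = (L_GX3783/L_GX8593)/(d_GX3783/d_GX8593)² = 1024 / (1.50)² = 455.1.

455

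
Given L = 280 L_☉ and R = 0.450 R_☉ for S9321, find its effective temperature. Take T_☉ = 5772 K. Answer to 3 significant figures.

T/T_☉ = (L/L_☉)^(1/4) / (R/R_☉)^(1/2)
T = 5772 × (280)^(1/4) / √(0.450) = 5772 × 4.091 / 0.6708 = 3.520×10^4 K.

3.52×10^4 K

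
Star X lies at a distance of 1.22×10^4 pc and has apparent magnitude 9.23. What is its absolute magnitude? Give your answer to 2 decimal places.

M = m − 5 log₁₀(d/10 pc) = 9.23 − 5 log₁₀(1.22×10^4/10)
  = 9.23 − 5 × 3.086 = 9.23 − 15.43 = -6.20.

-6.20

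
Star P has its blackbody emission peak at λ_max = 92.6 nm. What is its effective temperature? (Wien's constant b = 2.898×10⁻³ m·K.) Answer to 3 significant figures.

3.13×10^4 K

T = b/λ_max = 2.898×10⁻³ / (92.6×10⁻⁹) = 3.130×10^4 K.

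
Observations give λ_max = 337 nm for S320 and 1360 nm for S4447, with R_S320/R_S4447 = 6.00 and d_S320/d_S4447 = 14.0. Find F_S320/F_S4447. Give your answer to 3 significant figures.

Wien's law: T_S320/T_S4447 = λ_S4447/λ_S320 = 1360/337 = 4.036.
L_S320/L_S4447 = (R_S320/R_S4447)²(T_S320/T_S4447)⁴ = (6.00)²(4.036)⁴ = 9549.
F_S320/F_S4447 = (L_S320/L_S4447)/(d_S320/d_S4447)² = 9549/(14.0)² = 48.72.

48.7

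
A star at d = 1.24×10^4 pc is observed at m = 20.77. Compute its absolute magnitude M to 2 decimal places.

M = m − 5 log₁₀(d/10 pc) = 20.77 − 5 log₁₀(1.24×10^4/10)
  = 20.77 − 5 × 3.093 = 20.77 − 15.47 = 5.30.

5.30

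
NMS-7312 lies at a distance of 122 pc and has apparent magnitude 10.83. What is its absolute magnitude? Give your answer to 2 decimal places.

M = m − 5 log₁₀(d/10 pc) = 10.83 − 5 log₁₀(122/10)
  = 10.83 − 5 × 1.086 = 10.83 − 5.43 = 5.40.

5.40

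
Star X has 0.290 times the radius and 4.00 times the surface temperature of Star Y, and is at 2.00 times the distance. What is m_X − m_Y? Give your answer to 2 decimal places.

-1.83

L_X/L_Y = (0.290)²(4.00)⁴ = 21.53.
F_X/F_Y = (L_X/L_Y)/(d_X/d_Y)² = 21.53/4.000 = 5.382.
m_X − m_Y = −2.5 log₁₀(5.382) = -1.83.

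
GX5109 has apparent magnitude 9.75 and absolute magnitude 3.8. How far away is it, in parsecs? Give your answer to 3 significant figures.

155 pc

m − M = 5 log₁₀(d/10 pc)
9.75 − (3.8) = 5.95 = 5 log₁₀(d/10)
d = 10 × 10^(5.95/5) = 10 × 10^1.190 = 154.9 pc.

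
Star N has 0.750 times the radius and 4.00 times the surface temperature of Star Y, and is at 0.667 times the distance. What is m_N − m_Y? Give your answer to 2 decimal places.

L_N/L_Y = (0.750)²(4.00)⁴ = 144.0.
F_N/F_Y = (L_N/L_Y)/(d_N/d_Y)² = 144.0/0.4449 = 323.7.
m_N − m_Y = −2.5 log₁₀(323.7) = -6.28.

-6.28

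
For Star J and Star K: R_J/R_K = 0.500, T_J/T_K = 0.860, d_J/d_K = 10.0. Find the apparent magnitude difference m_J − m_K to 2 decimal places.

7.16

L_J/L_K = (0.500)²(0.860)⁴ = 0.1368.
F_J/F_K = (L_J/L_K)/(d_J/d_K)² = 0.1368/100.0 = 0.001368.
m_J − m_K = −2.5 log₁₀(0.001368) = 7.16.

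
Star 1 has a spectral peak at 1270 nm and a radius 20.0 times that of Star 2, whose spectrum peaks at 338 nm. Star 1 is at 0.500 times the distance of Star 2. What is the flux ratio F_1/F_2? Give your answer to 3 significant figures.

Wien's law: T_1/T_2 = λ_2/λ_1 = 338/1270 = 0.2661.
L_1/L_2 = (R_1/R_2)²(T_1/T_2)⁴ = (20.0)²(0.2661)⁴ = 2.007.
F_1/F_2 = (L_1/L_2)/(d_1/d_2)² = 2.007/(0.500)² = 8.027.

8.03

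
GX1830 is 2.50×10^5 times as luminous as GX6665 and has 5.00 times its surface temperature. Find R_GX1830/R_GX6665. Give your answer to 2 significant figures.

20

L ∝ R²T⁴ gives R ∝ √L / T², so
R_GX1830/R_GX6665 = √(2.50×10^5) / (5.00)² = 500.0 / 25.00 = 20.00.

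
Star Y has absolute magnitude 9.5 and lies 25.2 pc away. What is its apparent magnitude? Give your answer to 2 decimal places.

11.51

m = M + 5 log₁₀(d/10 pc) = 9.5 + 5 log₁₀(25.2/10)
  = 9.5 + 5 × 0.401 = 9.5 + 2.01 = 11.51.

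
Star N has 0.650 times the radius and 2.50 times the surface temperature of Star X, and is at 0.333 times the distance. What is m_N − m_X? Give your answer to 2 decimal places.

-5.43

L_N/L_X = (0.650)²(2.50)⁴ = 16.50.
F_N/F_X = (L_N/L_X)/(d_N/d_X)² = 16.50/0.1109 = 148.8.
m_N − m_X = −2.5 log₁₀(148.8) = -5.43.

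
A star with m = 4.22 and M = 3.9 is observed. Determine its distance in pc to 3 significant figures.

11.6 pc

m − M = 5 log₁₀(d/10 pc)
4.22 − (3.9) = 0.32 = 5 log₁₀(d/10)
d = 10 × 10^(0.32/5) = 10 × 10^0.064 = 11.59 pc.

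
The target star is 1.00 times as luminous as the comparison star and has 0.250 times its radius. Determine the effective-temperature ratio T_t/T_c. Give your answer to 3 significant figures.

L ∝ R²T⁴ gives T ∝ (L/R²)^(1/4), so
T_t/T_c = (1.00 / 0.250²)^(1/4) = (16.00)^(1/4) = 2.000.

2.00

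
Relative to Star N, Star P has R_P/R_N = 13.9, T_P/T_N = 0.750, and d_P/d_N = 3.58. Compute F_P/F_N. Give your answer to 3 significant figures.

L_P/L_N = (R_P/R_N)²(T_P/T_N)⁴ = (13.9)² × (0.750)⁴ = 61.13.
F_P/F_N = (L_P/L_N)/(d_P/d_N)² = 61.13 / (3.58)² = 4.770.

4.77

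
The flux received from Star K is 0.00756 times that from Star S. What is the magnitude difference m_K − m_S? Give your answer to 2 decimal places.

m_K − m_S = −2.5 log₁₀(F_K/F_S) = −2.5 log₁₀(0.00756) = −2.5 × (-2.121) = 5.304.

5.30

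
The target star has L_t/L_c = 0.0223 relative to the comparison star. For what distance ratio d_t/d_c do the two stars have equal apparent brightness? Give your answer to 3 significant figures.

Equal flux requires L_t/d_t² = L_c/d_c², so d_t/d_c = √(L_t/L_c)
= √(0.0223) = 0.1493.

0.149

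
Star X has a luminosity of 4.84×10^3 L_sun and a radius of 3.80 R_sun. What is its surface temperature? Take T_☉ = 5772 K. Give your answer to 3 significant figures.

T/T_☉ = (L/L_☉)^(1/4) / (R/R_☉)^(1/2)
T = 5772 × (4.84×10^3)^(1/4) / √(3.80) = 5772 × 8.341 / 1.949 = 2.470×10^4 K.

2.47×10^4 K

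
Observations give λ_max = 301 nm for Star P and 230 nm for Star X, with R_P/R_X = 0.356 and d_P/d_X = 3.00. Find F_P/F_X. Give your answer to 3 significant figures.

Wien's law: T_P/T_X = λ_X/λ_P = 230/301 = 0.7641.
L_P/L_X = (R_P/R_X)²(T_P/T_X)⁴ = (0.356)²(0.7641)⁴ = 0.04321.
F_P/F_X = (L_P/L_X)/(d_P/d_X)² = 0.04321/(3.00)² = 0.004801.

0.00480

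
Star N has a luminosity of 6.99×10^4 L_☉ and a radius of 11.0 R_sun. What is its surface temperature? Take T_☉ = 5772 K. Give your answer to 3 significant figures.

2.83×10^4 K

T/T_☉ = (L/L_☉)^(1/4) / (R/R_☉)^(1/2)
T = 5772 × (6.99×10^4)^(1/4) / √(11.0) = 5772 × 16.26 / 3.317 = 2.830×10^4 K.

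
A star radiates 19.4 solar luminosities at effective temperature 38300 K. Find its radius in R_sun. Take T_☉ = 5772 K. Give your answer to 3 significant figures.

0.100 R_sun

R/R_☉ = √(L/L_☉) / (T/T_☉)² = √(19.4) / (6.635)²
       = 4.405 / 44.03 = 0.1000.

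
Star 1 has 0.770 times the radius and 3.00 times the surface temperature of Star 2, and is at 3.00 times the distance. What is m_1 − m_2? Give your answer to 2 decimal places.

-1.82

L_1/L_2 = (0.770)²(3.00)⁴ = 48.02.
F_1/F_2 = (L_1/L_2)/(d_1/d_2)² = 48.02/9.000 = 5.336.
m_1 − m_2 = −2.5 log₁₀(5.336) = -1.82.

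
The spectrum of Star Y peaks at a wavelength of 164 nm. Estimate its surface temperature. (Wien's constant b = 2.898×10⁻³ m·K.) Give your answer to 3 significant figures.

T = b/λ_max = 2.898×10⁻³ / (164×10⁻⁹) = 1.767×10^4 K.

1.77×10^4 K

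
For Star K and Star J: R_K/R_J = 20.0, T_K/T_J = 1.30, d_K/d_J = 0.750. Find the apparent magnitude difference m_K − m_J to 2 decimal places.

-8.27

L_K/L_J = (20.0)²(1.30)⁴ = 1142.
F_K/F_J = (L_K/L_J)/(d_K/d_J)² = 1142/0.5625 = 2031.
m_K − m_J = −2.5 log₁₀(2031) = -8.27.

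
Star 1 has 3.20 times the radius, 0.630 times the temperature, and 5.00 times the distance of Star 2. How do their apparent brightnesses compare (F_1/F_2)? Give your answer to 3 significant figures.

L_1/L_2 = (R_1/R_2)²(T_1/T_2)⁴ = (3.20)² × (0.630)⁴ = 1.613.
F_1/F_2 = (L_1/L_2)/(d_1/d_2)² = 1.613 / (5.00)² = 0.06452.

0.0645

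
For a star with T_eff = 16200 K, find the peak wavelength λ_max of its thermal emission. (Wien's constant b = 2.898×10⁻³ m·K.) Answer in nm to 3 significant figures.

λ_max = b/T = 2.898×10⁻³ / 16200 = 1.79×10^-7 m = 178.9 nm.

179 nm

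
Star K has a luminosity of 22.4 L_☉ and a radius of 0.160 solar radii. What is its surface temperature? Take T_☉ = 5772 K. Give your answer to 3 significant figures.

T/T_☉ = (L/L_☉)^(1/4) / (R/R_☉)^(1/2)
T = 5772 × (22.4)^(1/4) / √(0.160) = 5772 × 2.176 / 0.4000 = 3.139×10^4 K.

3.14×10^4 K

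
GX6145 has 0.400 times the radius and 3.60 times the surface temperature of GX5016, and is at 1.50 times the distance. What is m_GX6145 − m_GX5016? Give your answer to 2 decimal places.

-2.69

L_GX6145/L_GX5016 = (0.400)²(3.60)⁴ = 26.87.
F_GX6145/F_GX5016 = (L_GX6145/L_GX5016)/(d_GX6145/d_GX5016)² = 26.87/2.250 = 11.94.
m_GX6145 − m_GX5016 = −2.5 log₁₀(11.94) = -2.69.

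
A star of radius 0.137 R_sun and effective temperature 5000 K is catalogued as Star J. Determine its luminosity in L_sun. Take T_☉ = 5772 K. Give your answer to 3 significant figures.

L/L_☉ = (R/R_☉)² (T/T_☉)⁴ = (0.137)² × (5000/5772)⁴
       = 0.01877 × (0.8663)⁴ = 0.01877 × 0.5631 = 0.01057.

0.0106 L_sun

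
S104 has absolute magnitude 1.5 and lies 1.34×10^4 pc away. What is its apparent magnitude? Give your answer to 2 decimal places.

m = M + 5 log₁₀(d/10 pc) = 1.5 + 5 log₁₀(1.34×10^4/10)
  = 1.5 + 5 × 3.127 = 1.5 + 15.64 = 17.14.

17.14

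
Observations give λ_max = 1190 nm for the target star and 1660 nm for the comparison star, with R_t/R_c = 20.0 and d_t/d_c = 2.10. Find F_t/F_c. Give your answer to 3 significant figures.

Wien's law: T_t/T_c = λ_c/λ_t = 1660/1190 = 1.395.
L_t/L_c = (R_t/R_c)²(T_t/T_c)⁴ = (20.0)²(1.395)⁴ = 1515.
F_t/F_c = (L_t/L_c)/(d_t/d_c)² = 1515/(2.10)² = 343.5.

343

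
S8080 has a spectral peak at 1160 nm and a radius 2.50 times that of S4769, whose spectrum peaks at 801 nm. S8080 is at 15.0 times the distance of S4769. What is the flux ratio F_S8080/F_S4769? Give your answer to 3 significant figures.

0.00632

Wien's law: T_S8080/T_S4769 = λ_S4769/λ_S8080 = 801/1160 = 0.6905.
L_S8080/L_S4769 = (R_S8080/R_S4769)²(T_S8080/T_S4769)⁴ = (2.50)²(0.6905)⁴ = 1.421.
F_S8080/F_S4769 = (L_S8080/L_S4769)/(d_S8080/d_S4769)² = 1.421/(15.0)² = 0.006315.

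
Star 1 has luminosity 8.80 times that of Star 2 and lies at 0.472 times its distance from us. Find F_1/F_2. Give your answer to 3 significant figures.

F = L/(4πd²), so F_1/F_2 = (L_1/L_2) / (d_1/d_2)²
= 8.80 / (0.472)² = 8.80 / 0.2228 = 39.50.

39.5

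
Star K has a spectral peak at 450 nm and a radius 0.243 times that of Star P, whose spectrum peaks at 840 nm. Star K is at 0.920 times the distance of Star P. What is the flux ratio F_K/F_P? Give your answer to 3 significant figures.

Wien's law: T_K/T_P = λ_P/λ_K = 840/450 = 1.867.
L_K/L_P = (R_K/R_P)²(T_K/T_P)⁴ = (0.243)²(1.867)⁴ = 0.7169.
F_K/F_P = (L_K/L_P)/(d_K/d_P)² = 0.7169/(0.920)² = 0.8470.

0.847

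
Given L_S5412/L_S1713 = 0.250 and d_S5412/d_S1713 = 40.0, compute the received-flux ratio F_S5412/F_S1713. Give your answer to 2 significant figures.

F = L/(4πd²), so F_S5412/F_S1713 = (L_S5412/L_S1713) / (d_S5412/d_S1713)²
= 0.250 / (40.0)² = 0.250 / 1600 = 1.563×10^-4.

1.6×10^-4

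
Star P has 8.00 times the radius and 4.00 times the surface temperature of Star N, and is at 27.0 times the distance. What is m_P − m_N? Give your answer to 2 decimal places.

-3.38

L_P/L_N = (8.00)²(4.00)⁴ = 1.638×10^4.
F_P/F_N = (L_P/L_N)/(d_P/d_N)² = 1.638×10^4/729.0 = 22.47.
m_P − m_N = −2.5 log₁₀(22.47) = -3.38.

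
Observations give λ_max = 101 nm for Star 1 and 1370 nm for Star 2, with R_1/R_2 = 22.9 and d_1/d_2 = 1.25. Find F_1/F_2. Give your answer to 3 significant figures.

Wien's law: T_1/T_2 = λ_2/λ_1 = 1370/101 = 13.56.
L_1/L_2 = (R_1/R_2)²(T_1/T_2)⁴ = (22.9)²(13.56)⁴ = 1.775×10^7.
F_1/F_2 = (L_1/L_2)/(d_1/d_2)² = 1.775×10^7/(1.25)² = 1.136×10^7.

1.14×10^7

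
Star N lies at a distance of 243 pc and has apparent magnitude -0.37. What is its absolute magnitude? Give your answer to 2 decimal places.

-7.30

M = m − 5 log₁₀(d/10 pc) = -0.37 − 5 log₁₀(243/10)
  = -0.37 − 5 × 1.386 = -0.37 − 6.93 = -7.30.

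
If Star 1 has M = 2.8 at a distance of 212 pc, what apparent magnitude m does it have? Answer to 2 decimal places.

9.43

m = M + 5 log₁₀(d/10 pc) = 2.8 + 5 log₁₀(212/10)
  = 2.8 + 5 × 1.326 = 2.8 + 6.63 = 9.43.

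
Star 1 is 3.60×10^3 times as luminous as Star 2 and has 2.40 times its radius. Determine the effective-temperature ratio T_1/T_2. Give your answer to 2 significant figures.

L ∝ R²T⁴ gives T ∝ (L/R²)^(1/4), so
T_1/T_2 = (3.60×10^3 / 2.40²)^(1/4) = (625.0)^(1/4) = 5.000.

5.0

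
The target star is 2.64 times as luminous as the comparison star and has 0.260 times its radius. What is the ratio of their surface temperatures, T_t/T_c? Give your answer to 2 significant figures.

2.5

L ∝ R²T⁴ gives T ∝ (L/R²)^(1/4), so
T_t/T_c = (2.64 / 0.260²)^(1/4) = (39.05)^(1/4) = 2.500.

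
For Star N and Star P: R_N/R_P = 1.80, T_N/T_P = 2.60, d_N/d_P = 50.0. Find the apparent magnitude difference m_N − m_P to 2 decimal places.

L_N/L_P = (1.80)²(2.60)⁴ = 148.1.
F_N/F_P = (L_N/L_P)/(d_N/d_P)² = 148.1/2500 = 0.05922.
m_N − m_P = −2.5 log₁₀(0.05922) = 3.07.

3.07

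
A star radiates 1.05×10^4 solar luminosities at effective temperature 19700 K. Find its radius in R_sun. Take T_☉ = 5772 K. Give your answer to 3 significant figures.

8.80 R_sun

R/R_☉ = √(L/L_☉) / (T/T_☉)² = √(1.05×10^4) / (3.413)²
       = 102.5 / 11.65 = 8.797.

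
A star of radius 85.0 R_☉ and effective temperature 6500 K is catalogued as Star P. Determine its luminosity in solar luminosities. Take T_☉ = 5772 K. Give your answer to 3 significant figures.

1.16×10^4 solar luminosities

L/L_☉ = (R/R_☉)² (T/T_☉)⁴ = (85.0)² × (6500/5772)⁴
       = 7225 × (1.126)⁴ = 7225 × 1.608 = 1.162×10^4.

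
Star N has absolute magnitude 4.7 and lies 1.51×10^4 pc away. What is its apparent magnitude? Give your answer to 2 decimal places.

m = M + 5 log₁₀(d/10 pc) = 4.7 + 5 log₁₀(1.51×10^4/10)
  = 4.7 + 5 × 3.179 = 4.7 + 15.89 = 20.59.

20.59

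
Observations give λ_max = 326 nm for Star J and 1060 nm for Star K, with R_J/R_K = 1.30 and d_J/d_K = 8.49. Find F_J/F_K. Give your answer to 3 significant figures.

2.62

Wien's law: T_J/T_K = λ_K/λ_J = 1060/326 = 3.252.
L_J/L_K = (R_J/R_K)²(T_J/T_K)⁴ = (1.30)²(3.252)⁴ = 188.9.
F_J/F_K = (L_J/L_K)/(d_J/d_K)² = 188.9/(8.49)² = 2.621.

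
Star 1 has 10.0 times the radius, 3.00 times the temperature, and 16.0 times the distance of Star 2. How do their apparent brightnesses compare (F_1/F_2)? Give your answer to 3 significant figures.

L_1/L_2 = (R_1/R_2)²(T_1/T_2)⁴ = (10.0)² × (3.00)⁴ = 8100.
F_1/F_2 = (L_1/L_2)/(d_1/d_2)² = 8100 / (16.0)² = 31.64.

31.6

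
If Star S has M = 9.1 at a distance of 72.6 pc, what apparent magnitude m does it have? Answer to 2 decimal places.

13.40

m = M + 5 log₁₀(d/10 pc) = 9.1 + 5 log₁₀(72.6/10)
  = 9.1 + 5 × 0.861 = 9.1 + 4.30 = 13.40.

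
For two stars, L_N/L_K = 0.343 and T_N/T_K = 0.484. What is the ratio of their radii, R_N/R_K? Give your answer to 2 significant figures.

L ∝ R²T⁴ gives R ∝ √L / T², so
R_N/R_K = √(0.343) / (0.484)² = 0.5857 / 0.2343 = 2.500.

2.5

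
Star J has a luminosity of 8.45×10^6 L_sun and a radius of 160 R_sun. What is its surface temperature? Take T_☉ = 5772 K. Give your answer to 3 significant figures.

T/T_☉ = (L/L_☉)^(1/4) / (R/R_☉)^(1/2)
T = 5772 × (8.45×10^6)^(1/4) / √(160) = 5772 × 53.92 / 12.65 = 2.460×10^4 K.

2.46×10^4 K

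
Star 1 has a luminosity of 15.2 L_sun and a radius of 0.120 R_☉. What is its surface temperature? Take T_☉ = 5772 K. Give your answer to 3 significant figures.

T/T_☉ = (L/L_☉)^(1/4) / (R/R_☉)^(1/2)
T = 5772 × (15.2)^(1/4) / √(0.120) = 5772 × 1.975 / 0.3464 = 3.290×10^4 K.

3.29×10^4 K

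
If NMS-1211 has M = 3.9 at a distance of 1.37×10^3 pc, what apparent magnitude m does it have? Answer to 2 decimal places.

m = M + 5 log₁₀(d/10 pc) = 3.9 + 5 log₁₀(1.37×10^3/10)
  = 3.9 + 5 × 2.137 = 3.9 + 10.68 = 14.58.

14.58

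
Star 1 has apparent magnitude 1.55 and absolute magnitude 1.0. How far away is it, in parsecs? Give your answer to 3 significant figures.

m − M = 5 log₁₀(d/10 pc)
1.55 − (1.0) = 0.55 = 5 log₁₀(d/10)
d = 10 × 10^(0.55/5) = 10 × 10^0.110 = 12.88 pc.

12.9 pc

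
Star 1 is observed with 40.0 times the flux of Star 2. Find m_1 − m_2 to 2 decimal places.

m_1 − m_2 = −2.5 log₁₀(F_1/F_2) = −2.5 log₁₀(40.0) = −2.5 × (1.602) = -4.005.

-4.01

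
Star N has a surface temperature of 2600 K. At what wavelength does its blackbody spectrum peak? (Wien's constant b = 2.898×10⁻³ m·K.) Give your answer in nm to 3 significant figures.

λ_max = b/T = 2.898×10⁻³ / 2600 = 1.11×10^-6 m = 1115 nm.

1.11×10^3 nm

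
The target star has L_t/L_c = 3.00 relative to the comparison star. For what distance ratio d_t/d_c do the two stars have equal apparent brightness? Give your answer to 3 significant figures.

1.73

Equal flux requires L_t/d_t² = L_c/d_c², so d_t/d_c = √(L_t/L_c)
= √(3.00) = 1.732.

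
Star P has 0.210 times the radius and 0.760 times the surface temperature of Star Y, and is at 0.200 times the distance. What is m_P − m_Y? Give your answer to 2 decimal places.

L_P/L_Y = (0.210)²(0.760)⁴ = 0.01471.
F_P/F_Y = (L_P/L_Y)/(d_P/d_Y)² = 0.01471/0.04000 = 0.3678.
m_P − m_Y = −2.5 log₁₀(0.3678) = 1.09.

1.09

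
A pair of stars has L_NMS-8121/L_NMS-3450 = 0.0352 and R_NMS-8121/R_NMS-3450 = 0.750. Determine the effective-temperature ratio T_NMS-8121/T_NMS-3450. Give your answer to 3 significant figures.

L ∝ R²T⁴ gives T ∝ (L/R²)^(1/4), so
T_NMS-8121/T_NMS-3450 = (0.0352 / 0.750²)^(1/4) = (0.06258)^(1/4) = 0.5002.

0.500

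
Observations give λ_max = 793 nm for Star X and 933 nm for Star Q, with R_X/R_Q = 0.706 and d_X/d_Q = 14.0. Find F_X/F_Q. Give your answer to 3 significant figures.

Wien's law: T_X/T_Q = λ_Q/λ_X = 933/793 = 1.177.
L_X/L_Q = (R_X/R_Q)²(T_X/T_Q)⁴ = (0.706)²(1.177)⁴ = 0.9551.
F_X/F_Q = (L_X/L_Q)/(d_X/d_Q)² = 0.9551/(14.0)² = 0.004873.

0.00487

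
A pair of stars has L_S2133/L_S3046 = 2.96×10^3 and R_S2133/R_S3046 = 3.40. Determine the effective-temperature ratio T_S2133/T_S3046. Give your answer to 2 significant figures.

4.0

L ∝ R²T⁴ gives T ∝ (L/R²)^(1/4), so
T_S2133/T_S3046 = (2.96×10^3 / 3.40²)^(1/4) = (256.1)^(1/4) = 4.000.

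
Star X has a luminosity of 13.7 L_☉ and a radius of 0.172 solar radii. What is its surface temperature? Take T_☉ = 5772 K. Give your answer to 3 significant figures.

2.68×10^4 K

T/T_☉ = (L/L_☉)^(1/4) / (R/R_☉)^(1/2)
T = 5772 × (13.7)^(1/4) / √(0.172) = 5772 × 1.924 / 0.4147 = 2.678×10^4 K.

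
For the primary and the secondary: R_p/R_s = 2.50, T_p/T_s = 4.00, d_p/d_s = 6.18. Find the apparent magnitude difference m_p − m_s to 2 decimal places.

-4.06

L_p/L_s = (2.50)²(4.00)⁴ = 1600.
F_p/F_s = (L_p/L_s)/(d_p/d_s)² = 1600/38.19 = 41.89.
m_p − m_s = −2.5 log₁₀(41.89) = -4.06.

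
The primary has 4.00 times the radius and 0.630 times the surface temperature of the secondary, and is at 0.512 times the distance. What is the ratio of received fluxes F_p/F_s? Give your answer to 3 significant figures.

L_p/L_s = (R_p/R_s)²(T_p/T_s)⁴ = (4.00)² × (0.630)⁴ = 2.520.
F_p/F_s = (L_p/L_s)/(d_p/d_s)² = 2.520 / (0.512)² = 9.615.

9.61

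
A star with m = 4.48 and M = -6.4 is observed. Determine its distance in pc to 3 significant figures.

m − M = 5 log₁₀(d/10 pc)
4.48 − (-6.4) = 10.88 = 5 log₁₀(d/10)
d = 10 × 10^(10.88/5) = 10 × 10^2.176 = 1500 pc.

1.50×10^3 pc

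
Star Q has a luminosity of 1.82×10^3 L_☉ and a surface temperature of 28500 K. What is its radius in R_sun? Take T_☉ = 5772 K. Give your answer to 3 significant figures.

R/R_☉ = √(L/L_☉) / (T/T_☉)² = √(1.82×10^3) / (4.938)²
       = 42.66 / 24.38 = 1.750.

1.75 R_sun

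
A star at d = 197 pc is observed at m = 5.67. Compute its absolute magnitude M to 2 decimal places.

M = m − 5 log₁₀(d/10 pc) = 5.67 − 5 log₁₀(197/10)
  = 5.67 − 5 × 1.294 = 5.67 − 6.47 = -0.80.

-0.80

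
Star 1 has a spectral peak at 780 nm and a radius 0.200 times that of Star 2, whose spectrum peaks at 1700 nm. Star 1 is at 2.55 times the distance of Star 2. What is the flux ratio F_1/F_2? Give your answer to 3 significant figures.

Wien's law: T_1/T_2 = λ_2/λ_1 = 1700/780 = 2.179.
L_1/L_2 = (R_1/R_2)²(T_1/T_2)⁴ = (0.200)²(2.179)⁴ = 0.9026.
F_1/F_2 = (L_1/L_2)/(d_1/d_2)² = 0.9026/(2.55)² = 0.1388.

0.139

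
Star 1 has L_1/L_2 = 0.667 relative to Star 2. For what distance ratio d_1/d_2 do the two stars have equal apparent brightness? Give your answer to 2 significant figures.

0.82

Equal flux requires L_1/d_1² = L_2/d_2², so d_1/d_2 = √(L_1/L_2)
= √(0.667) = 0.8167.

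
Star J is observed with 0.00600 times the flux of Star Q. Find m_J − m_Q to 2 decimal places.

5.55

m_J − m_Q = −2.5 log₁₀(F_J/F_Q) = −2.5 log₁₀(0.00600) = −2.5 × (-2.222) = 5.555.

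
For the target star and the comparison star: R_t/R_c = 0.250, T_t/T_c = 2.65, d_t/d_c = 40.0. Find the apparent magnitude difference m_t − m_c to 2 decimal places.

6.79

L_t/L_c = (0.250)²(2.65)⁴ = 3.082.
F_t/F_c = (L_t/L_c)/(d_t/d_c)² = 3.082/1600 = 0.001926.
m_t − m_c = −2.5 log₁₀(0.001926) = 6.79.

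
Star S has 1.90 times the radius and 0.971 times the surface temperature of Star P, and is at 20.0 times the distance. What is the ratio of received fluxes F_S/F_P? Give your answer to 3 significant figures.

L_S/L_P = (R_S/R_P)²(T_S/T_P)⁴ = (1.90)² × (0.971)⁴ = 3.209.
F_S/F_P = (L_S/L_P)/(d_S/d_P)² = 3.209 / (20.0)² = 0.008023.

0.00802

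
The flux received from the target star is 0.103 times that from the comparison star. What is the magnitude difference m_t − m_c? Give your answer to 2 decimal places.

2.47

m_t − m_c = −2.5 log₁₀(F_t/F_c) = −2.5 log₁₀(0.103) = −2.5 × (-0.987) = 2.468.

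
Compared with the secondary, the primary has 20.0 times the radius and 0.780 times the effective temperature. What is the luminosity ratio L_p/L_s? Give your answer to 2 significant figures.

From the Stefan–Boltzmann law, L ∝ R²T⁴, so
L_p/L_s = (R_p/R_s)² (T_p/T_s)⁴ = (20.0)² × (0.780)⁴ = 400.0 × 0.3702 = 148.1.

1.5×10^2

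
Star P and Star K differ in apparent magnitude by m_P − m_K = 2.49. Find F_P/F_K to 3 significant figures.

F_P/F_K = 10^(−(m_P − m_K)/2.5) = 10^(-2.49/2.5) = 10^-0.996 = 0.1009.

0.101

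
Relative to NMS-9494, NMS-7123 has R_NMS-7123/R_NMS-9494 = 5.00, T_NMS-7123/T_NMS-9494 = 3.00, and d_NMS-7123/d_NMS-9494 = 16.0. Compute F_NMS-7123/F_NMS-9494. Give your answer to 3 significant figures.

L_NMS-7123/L_NMS-9494 = (R_NMS-7123/R_NMS-9494)²(T_NMS-7123/T_NMS-9494)⁴ = (5.00)² × (3.00)⁴ = 2025.
F_NMS-7123/F_NMS-9494 = (L_NMS-7123/L_NMS-9494)/(d_NMS-7123/d_NMS-9494)² = 2025 / (16.0)² = 7.910.

7.91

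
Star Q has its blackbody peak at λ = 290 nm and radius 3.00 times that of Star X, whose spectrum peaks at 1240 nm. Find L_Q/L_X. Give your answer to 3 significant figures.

3.01×10^3

Wien's law gives T ∝ 1/λ_max, so T_Q/T_X = λ_X/λ_Q = 1240/290 = 4.276.
Then L ∝ R²T⁴ gives L_Q/L_X = (3.00)² × (4.276)⁴ = 9.000 × 334.3 = 3008.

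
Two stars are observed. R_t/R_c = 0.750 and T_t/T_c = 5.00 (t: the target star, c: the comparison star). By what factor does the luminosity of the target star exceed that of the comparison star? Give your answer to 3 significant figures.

352

From the Stefan–Boltzmann law, L ∝ R²T⁴, so
L_t/L_c = (R_t/R_c)² (T_t/T_c)⁴ = (0.750)² × (5.00)⁴ = 0.5625 × 625.0 = 351.6.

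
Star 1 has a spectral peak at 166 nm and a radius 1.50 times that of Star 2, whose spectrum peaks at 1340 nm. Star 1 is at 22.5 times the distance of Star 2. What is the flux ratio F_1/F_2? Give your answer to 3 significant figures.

Wien's law: T_1/T_2 = λ_2/λ_1 = 1340/166 = 8.072.
L_1/L_2 = (R_1/R_2)²(T_1/T_2)⁴ = (1.50)²(8.072)⁴ = 9554.
F_1/F_2 = (L_1/L_2)/(d_1/d_2)² = 9554/(22.5)² = 18.87.

18.9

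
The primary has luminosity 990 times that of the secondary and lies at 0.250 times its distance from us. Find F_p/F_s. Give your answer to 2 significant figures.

F = L/(4πd²), so F_p/F_s = (L_p/L_s) / (d_p/d_s)²
= 990 / (0.250)² = 990 / 0.06250 = 1.584×10^4.

1.6×10^4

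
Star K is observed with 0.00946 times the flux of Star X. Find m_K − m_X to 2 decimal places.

m_K − m_X = −2.5 log₁₀(F_K/F_X) = −2.5 log₁₀(0.00946) = −2.5 × (-2.024) = 5.060.

5.06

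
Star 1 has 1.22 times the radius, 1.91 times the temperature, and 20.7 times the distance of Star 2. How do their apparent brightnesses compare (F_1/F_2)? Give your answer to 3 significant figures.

L_1/L_2 = (R_1/R_2)²(T_1/T_2)⁴ = (1.22)² × (1.91)⁴ = 19.81.
F_1/F_2 = (L_1/L_2)/(d_1/d_2)² = 19.81 / (20.7)² = 0.04623.

0.0462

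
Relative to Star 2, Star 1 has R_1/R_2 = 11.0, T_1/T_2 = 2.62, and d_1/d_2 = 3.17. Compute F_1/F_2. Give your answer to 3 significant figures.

L_1/L_2 = (R_1/R_2)²(T_1/T_2)⁴ = (11.0)² × (2.62)⁴ = 5702.
F_1/F_2 = (L_1/L_2)/(d_1/d_2)² = 5702 / (3.17)² = 567.4.

567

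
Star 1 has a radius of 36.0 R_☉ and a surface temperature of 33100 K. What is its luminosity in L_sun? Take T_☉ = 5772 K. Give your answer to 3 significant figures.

1.40×10^6 L_sun

L/L_☉ = (R/R_☉)² (T/T_☉)⁴ = (36.0)² × (33100/5772)⁴
       = 1296 × (5.735)⁴ = 1296 × 1081 = 1.402×10^6.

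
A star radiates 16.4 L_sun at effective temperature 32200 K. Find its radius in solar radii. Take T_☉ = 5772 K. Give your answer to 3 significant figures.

R/R_☉ = √(L/L_☉) / (T/T_☉)² = √(16.4) / (5.579)²
       = 4.050 / 31.12 = 0.1301.

0.130 solar radii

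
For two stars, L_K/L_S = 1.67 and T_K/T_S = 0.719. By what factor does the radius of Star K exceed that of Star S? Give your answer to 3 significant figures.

L ∝ R²T⁴ gives R ∝ √L / T², so
R_K/R_S = √(1.67) / (0.719)² = 1.292 / 0.5170 = 2.500.

2.50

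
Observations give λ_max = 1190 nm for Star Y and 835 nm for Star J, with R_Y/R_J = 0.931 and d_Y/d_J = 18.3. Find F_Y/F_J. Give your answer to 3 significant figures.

6.27×10^-4

Wien's law: T_Y/T_J = λ_J/λ_Y = 835/1190 = 0.7017.
L_Y/L_J = (R_Y/R_J)²(T_Y/T_J)⁴ = (0.931)²(0.7017)⁴ = 0.2101.
F_Y/F_J = (L_Y/L_J)/(d_Y/d_J)² = 0.2101/(18.3)² = 6.274×10^-4.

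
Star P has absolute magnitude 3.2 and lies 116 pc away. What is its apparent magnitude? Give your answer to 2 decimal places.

8.52

m = M + 5 log₁₀(d/10 pc) = 3.2 + 5 log₁₀(116/10)
  = 3.2 + 5 × 1.064 = 3.2 + 5.32 = 8.52.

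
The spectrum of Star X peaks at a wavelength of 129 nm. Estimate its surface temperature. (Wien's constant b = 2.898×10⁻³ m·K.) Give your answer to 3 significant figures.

T = b/λ_max = 2.898×10⁻³ / (129×10⁻⁹) = 2.247×10^4 K.

2.25×10^4 K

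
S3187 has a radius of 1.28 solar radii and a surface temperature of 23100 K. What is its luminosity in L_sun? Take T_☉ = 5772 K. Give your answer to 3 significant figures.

420 L_sun

L/L_☉ = (R/R_☉)² (T/T_☉)⁴ = (1.28)² × (23100/5772)⁴
       = 1.638 × (4.002)⁴ = 1.638 × 256.5 = 420.3.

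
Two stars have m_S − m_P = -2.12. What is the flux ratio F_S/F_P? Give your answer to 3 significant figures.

7.05

F_S/F_P = 10^(−(m_S − m_P)/2.5) = 10^(2.12/2.5) = 10^0.848 = 7.047.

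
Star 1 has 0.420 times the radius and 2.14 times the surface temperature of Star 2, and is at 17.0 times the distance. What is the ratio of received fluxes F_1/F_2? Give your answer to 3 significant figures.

0.0128

L_1/L_2 = (R_1/R_2)²(T_1/T_2)⁴ = (0.420)² × (2.14)⁴ = 3.700.
F_1/F_2 = (L_1/L_2)/(d_1/d_2)² = 3.700 / (17.0)² = 0.01280.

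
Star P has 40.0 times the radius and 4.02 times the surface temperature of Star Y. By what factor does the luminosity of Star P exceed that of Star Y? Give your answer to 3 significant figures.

4.18×10^5

From the Stefan–Boltzmann law, L ∝ R²T⁴, so
L_P/L_Y = (R_P/R_Y)² (T_P/T_Y)⁴ = (40.0)² × (4.02)⁴ = 1600 × 261.2 = 4.179×10^5.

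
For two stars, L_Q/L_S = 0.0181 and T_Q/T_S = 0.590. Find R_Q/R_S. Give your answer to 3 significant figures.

L ∝ R²T⁴ gives R ∝ √L / T², so
R_Q/R_S = √(0.0181) / (0.590)² = 0.1345 / 0.3481 = 0.3865.

0.386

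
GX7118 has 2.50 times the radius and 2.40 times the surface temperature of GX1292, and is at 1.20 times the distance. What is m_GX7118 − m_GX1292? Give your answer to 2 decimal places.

L_GX7118/L_GX1292 = (2.50)²(2.40)⁴ = 207.4.
F_GX7118/F_GX1292 = (L_GX7118/L_GX1292)/(d_GX7118/d_GX1292)² = 207.4/1.440 = 144.0.
m_GX7118 − m_GX1292 = −2.5 log₁₀(144.0) = -5.40.

-5.40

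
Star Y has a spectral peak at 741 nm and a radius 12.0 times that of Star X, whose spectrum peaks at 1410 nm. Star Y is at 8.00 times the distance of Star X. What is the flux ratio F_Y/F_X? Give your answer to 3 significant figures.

Wien's law: T_Y/T_X = λ_X/λ_Y = 1410/741 = 1.903.
L_Y/L_X = (R_Y/R_X)²(T_Y/T_X)⁴ = (12.0)²(1.903)⁴ = 1888.
F_Y/F_X = (L_Y/L_X)/(d_Y/d_X)² = 1888/(8.00)² = 29.50.

29.5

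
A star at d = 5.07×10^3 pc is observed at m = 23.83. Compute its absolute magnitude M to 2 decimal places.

M = m − 5 log₁₀(d/10 pc) = 23.83 − 5 log₁₀(5.07×10^3/10)
  = 23.83 − 5 × 2.705 = 23.83 − 13.53 = 10.30.

10.30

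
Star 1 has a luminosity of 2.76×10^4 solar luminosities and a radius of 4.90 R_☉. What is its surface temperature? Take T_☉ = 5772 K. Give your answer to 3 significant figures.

3.36×10^4 K

T/T_☉ = (L/L_☉)^(1/4) / (R/R_☉)^(1/2)
T = 5772 × (2.76×10^4)^(1/4) / √(4.90) = 5772 × 12.89 / 2.214 = 3.361×10^4 K.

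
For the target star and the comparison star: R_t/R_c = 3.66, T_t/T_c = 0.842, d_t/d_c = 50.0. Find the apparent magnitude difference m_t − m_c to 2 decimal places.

L_t/L_c = (3.66)²(0.842)⁴ = 6.733.
F_t/F_c = (L_t/L_c)/(d_t/d_c)² = 6.733/2500 = 0.002693.
m_t − m_c = −2.5 log₁₀(0.002693) = 6.42.

6.42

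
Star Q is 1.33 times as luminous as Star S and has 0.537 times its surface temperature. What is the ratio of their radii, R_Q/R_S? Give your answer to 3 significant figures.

4.00

L ∝ R²T⁴ gives R ∝ √L / T², so
R_Q/R_S = √(1.33) / (0.537)² = 1.153 / 0.2884 = 3.999.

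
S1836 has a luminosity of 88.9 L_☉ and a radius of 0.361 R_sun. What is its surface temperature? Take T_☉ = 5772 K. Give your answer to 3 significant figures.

2.95×10^4 K

T/T_☉ = (L/L_☉)^(1/4) / (R/R_☉)^(1/2)
T = 5772 × (88.9)^(1/4) / √(0.361) = 5772 × 3.071 / 0.6008 = 2.950×10^4 K.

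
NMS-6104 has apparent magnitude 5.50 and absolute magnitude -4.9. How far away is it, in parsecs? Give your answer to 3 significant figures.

1.20×10^3 pc

m − M = 5 log₁₀(d/10 pc)
5.50 − (-4.9) = 10.40 = 5 log₁₀(d/10)
d = 10 × 10^(10.40/5) = 10 × 10^2.080 = 1202 pc.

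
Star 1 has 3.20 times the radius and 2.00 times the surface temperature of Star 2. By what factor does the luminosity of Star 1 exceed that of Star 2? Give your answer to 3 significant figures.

From the Stefan–Boltzmann law, L ∝ R²T⁴, so
L_1/L_2 = (R_1/R_2)² (T_1/T_2)⁴ = (3.20)² × (2.00)⁴ = 10.24 × 16.00 = 163.8.

164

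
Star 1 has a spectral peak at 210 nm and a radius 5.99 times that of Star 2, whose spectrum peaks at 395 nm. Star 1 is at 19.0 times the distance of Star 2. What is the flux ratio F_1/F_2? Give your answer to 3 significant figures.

Wien's law: T_1/T_2 = λ_2/λ_1 = 395/210 = 1.881.
L_1/L_2 = (R_1/R_2)²(T_1/T_2)⁴ = (5.99)²(1.881)⁴ = 449.1.
F_1/F_2 = (L_1/L_2)/(d_1/d_2)² = 449.1/(19.0)² = 1.244.

1.24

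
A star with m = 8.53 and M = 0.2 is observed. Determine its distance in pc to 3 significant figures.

463 pc

m − M = 5 log₁₀(d/10 pc)
8.53 − (0.2) = 8.33 = 5 log₁₀(d/10)
d = 10 × 10^(8.33/5) = 10 × 10^1.666 = 463.4 pc.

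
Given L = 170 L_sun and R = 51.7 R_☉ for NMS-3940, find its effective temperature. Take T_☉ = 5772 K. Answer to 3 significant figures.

T/T_☉ = (L/L_☉)^(1/4) / (R/R_☉)^(1/2)
T = 5772 × (170)^(1/4) / √(51.7) = 5772 × 3.611 / 7.190 = 2899 K.

2.90×10^3 K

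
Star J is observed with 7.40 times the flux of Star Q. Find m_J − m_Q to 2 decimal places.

m_J − m_Q = −2.5 log₁₀(F_J/F_Q) = −2.5 log₁₀(7.40) = −2.5 × (0.869) = -2.173.

-2.17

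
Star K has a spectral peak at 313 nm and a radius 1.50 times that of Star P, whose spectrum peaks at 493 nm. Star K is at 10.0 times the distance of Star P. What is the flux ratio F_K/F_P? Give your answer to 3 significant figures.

0.138

Wien's law: T_K/T_P = λ_P/λ_K = 493/313 = 1.575.
L_K/L_P = (R_K/R_P)²(T_K/T_P)⁴ = (1.50)²(1.575)⁴ = 13.85.
F_K/F_P = (L_K/L_P)/(d_K/d_P)² = 13.85/(10.0)² = 0.1385.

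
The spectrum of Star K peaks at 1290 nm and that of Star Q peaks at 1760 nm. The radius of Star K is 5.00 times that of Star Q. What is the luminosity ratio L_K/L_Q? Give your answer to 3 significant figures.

86.6

Wien's law gives T ∝ 1/λ_max, so T_K/T_Q = λ_Q/λ_K = 1760/1290 = 1.364.
Then L ∝ R²T⁴ gives L_K/L_Q = (5.00)² × (1.364)⁴ = 25.00 × 3.465 = 86.62.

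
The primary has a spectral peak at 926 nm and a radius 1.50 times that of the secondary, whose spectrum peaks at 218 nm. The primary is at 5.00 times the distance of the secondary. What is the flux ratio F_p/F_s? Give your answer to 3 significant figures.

Wien's law: T_p/T_s = λ_s/λ_p = 218/926 = 0.2354.
L_p/L_s = (R_p/R_s)²(T_p/T_s)⁴ = (1.50)²(0.2354)⁴ = 0.006911.
F_p/F_s = (L_p/L_s)/(d_p/d_s)² = 0.006911/(5.00)² = 2.765×10^-4.

2.76×10^-4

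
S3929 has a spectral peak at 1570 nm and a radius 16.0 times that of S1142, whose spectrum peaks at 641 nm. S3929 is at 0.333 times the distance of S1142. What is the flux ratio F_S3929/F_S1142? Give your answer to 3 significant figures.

Wien's law: T_S3929/T_S1142 = λ_S1142/λ_S3929 = 641/1570 = 0.4083.
L_S3929/L_S1142 = (R_S3929/R_S1142)²(T_S3929/T_S1142)⁴ = (16.0)²(0.4083)⁴ = 7.113.
F_S3929/F_S1142 = (L_S3929/L_S1142)/(d_S3929/d_S1142)² = 7.113/(0.333)² = 64.15.

64.1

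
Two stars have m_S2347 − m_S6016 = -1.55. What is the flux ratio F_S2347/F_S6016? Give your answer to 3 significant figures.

F_S2347/F_S6016 = 10^(−(m_S2347 − m_S6016)/2.5) = 10^(1.55/2.5) = 10^0.620 = 4.169.

4.17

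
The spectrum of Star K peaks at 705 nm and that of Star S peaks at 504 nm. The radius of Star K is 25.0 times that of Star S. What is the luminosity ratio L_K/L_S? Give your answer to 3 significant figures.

163

Wien's law gives T ∝ 1/λ_max, so T_K/T_S = λ_S/λ_K = 504/705 = 0.7149.
Then L ∝ R²T⁴ gives L_K/L_S = (25.0)² × (0.7149)⁴ = 625.0 × 0.2612 = 163.2.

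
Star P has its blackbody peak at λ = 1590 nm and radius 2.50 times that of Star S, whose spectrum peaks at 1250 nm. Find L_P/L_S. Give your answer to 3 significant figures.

Wien's law gives T ∝ 1/λ_max, so T_P/T_S = λ_S/λ_P = 1250/1590 = 0.7862.
Then L ∝ R²T⁴ gives L_P/L_S = (2.50)² × (0.7862)⁴ = 6.250 × 0.3820 = 2.387.

2.39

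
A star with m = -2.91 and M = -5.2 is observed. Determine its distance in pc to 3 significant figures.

28.7 pc

m − M = 5 log₁₀(d/10 pc)
-2.91 − (-5.2) = 2.29 = 5 log₁₀(d/10)
d = 10 × 10^(2.29/5) = 10 × 10^0.458 = 28.71 pc.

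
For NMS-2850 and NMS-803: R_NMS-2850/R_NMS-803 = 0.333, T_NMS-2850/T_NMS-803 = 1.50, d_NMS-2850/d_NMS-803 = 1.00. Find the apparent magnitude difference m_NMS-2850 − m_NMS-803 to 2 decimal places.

L_NMS-2850/L_NMS-803 = (0.333)²(1.50)⁴ = 0.5614.
F_NMS-2850/F_NMS-803 = (L_NMS-2850/L_NMS-803)/(d_NMS-2850/d_NMS-803)² = 0.5614/1.000 = 0.5614.
m_NMS-2850 − m_NMS-803 = −2.5 log₁₀(0.5614) = 0.63.

0.63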